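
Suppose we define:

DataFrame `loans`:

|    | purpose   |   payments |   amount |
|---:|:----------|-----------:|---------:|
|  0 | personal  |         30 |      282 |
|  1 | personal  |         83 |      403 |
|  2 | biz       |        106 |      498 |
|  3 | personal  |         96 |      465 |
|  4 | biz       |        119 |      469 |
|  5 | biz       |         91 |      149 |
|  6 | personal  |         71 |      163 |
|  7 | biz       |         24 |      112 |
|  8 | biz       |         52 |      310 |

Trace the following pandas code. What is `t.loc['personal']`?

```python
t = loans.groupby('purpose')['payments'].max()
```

96

group by purpose, max of payments:
purpose
biz         119
personal     96
Name: payments, dtype: int64
The value at index 'personal' is 96.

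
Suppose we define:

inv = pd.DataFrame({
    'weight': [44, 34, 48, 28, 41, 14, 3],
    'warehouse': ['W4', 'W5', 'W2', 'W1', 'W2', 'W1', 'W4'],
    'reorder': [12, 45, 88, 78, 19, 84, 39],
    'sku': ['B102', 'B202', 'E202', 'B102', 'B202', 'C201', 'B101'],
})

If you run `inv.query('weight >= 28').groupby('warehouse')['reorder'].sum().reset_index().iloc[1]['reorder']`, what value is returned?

filter rows where weight >= 28:
   weight warehouse  reorder   sku
0      44        W4       12  B102
1      34        W5       45  B202
2      48        W2       88  E202
3      28        W1       78  B102
4      41        W2       19  B202
group by warehouse, sum of reorder:
warehouse
W1     78
W2    107
W4     12
W5     45
Name: reorder, dtype: int64
reset_index():
  warehouse  reorder
0        W1       78
1        W2      107
2        W4       12
3        W5       45
So iloc[1]['reorder'] = 107.

107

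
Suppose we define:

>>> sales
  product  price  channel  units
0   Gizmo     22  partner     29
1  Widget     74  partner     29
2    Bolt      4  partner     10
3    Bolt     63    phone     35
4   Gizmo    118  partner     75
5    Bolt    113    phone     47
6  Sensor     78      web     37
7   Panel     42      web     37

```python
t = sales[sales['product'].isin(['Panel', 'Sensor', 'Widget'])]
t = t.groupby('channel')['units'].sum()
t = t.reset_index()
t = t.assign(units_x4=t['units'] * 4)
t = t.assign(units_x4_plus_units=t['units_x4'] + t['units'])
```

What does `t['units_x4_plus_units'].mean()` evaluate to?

257.5

filter rows where product in ['Panel', 'Sensor', 'Widget']:
  product  price  channel  units
1  Widget     74  partner     29
6  Sensor     78      web     37
7   Panel     42      web     37
group by channel, sum of units:
channel
partner    29
web        74
Name: units, dtype: int64
reset_index():
   channel  units
0  partner     29
1      web     74
add column units_x4 = t['units'] * 4:
   channel  units  units_x4
0  partner     29       116
1      web     74       296
add column units_x4_plus_units = t['units_x4'] + t['units']:
   channel  units  units_x4  units_x4_plus_units
0  partner     29       116                  145
1      web     74       296                  370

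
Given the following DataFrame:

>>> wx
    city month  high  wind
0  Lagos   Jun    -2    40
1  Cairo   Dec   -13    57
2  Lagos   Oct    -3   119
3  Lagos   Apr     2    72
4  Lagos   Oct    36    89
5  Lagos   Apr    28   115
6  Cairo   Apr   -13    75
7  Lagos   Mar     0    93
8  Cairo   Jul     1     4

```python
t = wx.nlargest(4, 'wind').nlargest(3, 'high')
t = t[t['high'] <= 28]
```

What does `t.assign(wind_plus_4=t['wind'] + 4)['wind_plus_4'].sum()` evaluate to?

take 4 rows with largest wind:
    city month  high  wind
2  Lagos   Oct    -3   119
5  Lagos   Apr    28   115
7  Lagos   Mar     0    93
4  Lagos   Oct    36    89
take 3 rows with largest high:
    city month  high  wind
4  Lagos   Oct    36    89
5  Lagos   Apr    28   115
7  Lagos   Mar     0    93
filter rows where high <= 28:
    city month  high  wind
5  Lagos   Apr    28   115
7  Lagos   Mar     0    93
add column wind_plus_4 = t['wind'] + 4:
    city month  high  wind  wind_plus_4
5  Lagos   Apr    28   115          119
7  Lagos   Mar     0    93           97

216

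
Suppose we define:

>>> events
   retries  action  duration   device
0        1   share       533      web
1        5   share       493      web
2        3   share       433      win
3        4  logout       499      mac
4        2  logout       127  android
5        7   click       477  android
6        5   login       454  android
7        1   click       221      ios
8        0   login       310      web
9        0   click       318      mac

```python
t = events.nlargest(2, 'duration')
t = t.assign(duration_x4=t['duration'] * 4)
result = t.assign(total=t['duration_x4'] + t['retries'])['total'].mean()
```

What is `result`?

2066.5

take 2 rows with largest duration:
   retries  action  duration device
0        1   share       533    web
3        4  logout       499    mac
add column duration_x4 = t['duration'] * 4:
   retries  action  duration device  duration_x4
0        1   share       533    web         2132
3        4  logout       499    mac         1996
add column total = t['duration_x4'] + t['retries']:
   retries  action  duration device  duration_x4  total
0        1   share       533    web         2132   2133
3        4  logout       499    mac         1996   2000
Taking the mean of column 'total' gives 2066.5.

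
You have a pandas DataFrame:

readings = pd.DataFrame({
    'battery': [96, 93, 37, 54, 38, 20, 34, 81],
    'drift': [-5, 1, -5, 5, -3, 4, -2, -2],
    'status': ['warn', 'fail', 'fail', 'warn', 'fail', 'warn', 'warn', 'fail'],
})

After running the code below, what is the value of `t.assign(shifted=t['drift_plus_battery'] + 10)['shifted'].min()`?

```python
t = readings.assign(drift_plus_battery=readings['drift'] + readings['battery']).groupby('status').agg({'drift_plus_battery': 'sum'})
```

216

add column drift_plus_battery = readings['drift'] + readings['battery']:
   battery  drift status  drift_plus_battery
0       96     -5   warn                  91
1       93      1   fail                  94
2       37     -5   fail                  32
3       54      5   warn                  59
4       38     -3   fail                  35
5       20      4   warn                  24
6       34     -2   warn                  32
7       81     -2   fail                  79
group by status, sum of drift_plus_battery:
        drift_plus_battery
status                    
fail                   240
warn                   206
add column shifted = t['drift_plus_battery'] + 10:
        drift_plus_battery  shifted
status                             
fail                   240      250
warn                   206      216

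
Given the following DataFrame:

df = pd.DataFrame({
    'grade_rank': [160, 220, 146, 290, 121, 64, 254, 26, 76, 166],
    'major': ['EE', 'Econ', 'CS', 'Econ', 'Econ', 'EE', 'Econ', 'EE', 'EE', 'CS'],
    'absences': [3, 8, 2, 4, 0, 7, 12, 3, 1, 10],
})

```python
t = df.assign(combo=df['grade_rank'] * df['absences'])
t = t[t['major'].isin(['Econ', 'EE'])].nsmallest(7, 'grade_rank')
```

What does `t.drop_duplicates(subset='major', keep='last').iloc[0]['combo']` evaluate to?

add column combo = df['grade_rank'] * df['absences']:
   grade_rank major  absences  combo
0         160    EE         3    480
1         220  Econ         8   1760
2         146    CS         2    292
3         290  Econ         4   1160
4         121  Econ         0      0
5          64    EE         7    448
6         254  Econ        12   3048
7          26    EE         3     78
8          76    EE         1     76
9         166    CS        10   1660
filter rows where major in ['Econ', 'EE']:
   grade_rank major  absences  combo
0         160    EE         3    480
1         220  Econ         8   1760
3         290  Econ         4   1160
4         121  Econ         0      0
5          64    EE         7    448
6         254  Econ        12   3048
7          26    EE         3     78
8          76    EE         1     76
take 7 rows with smallest grade_rank:
   grade_rank major  absences  combo
7          26    EE         3     78
5          64    EE         7    448
8          76    EE         1     76
4         121  Econ         0      0
0         160    EE         3    480
1         220  Econ         8   1760
6         254  Econ        12   3048
drop duplicate major (keep=last):
   grade_rank major  absences  combo
0         160    EE         3    480
6         254  Econ        12   3048
Then the value at position 0, column 'combo': 480

480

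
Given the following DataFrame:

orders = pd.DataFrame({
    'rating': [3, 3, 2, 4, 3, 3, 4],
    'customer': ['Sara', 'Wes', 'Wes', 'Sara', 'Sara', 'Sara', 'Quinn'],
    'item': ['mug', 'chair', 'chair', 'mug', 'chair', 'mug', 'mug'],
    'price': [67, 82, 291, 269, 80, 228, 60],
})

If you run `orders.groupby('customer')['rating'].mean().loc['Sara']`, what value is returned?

group by customer, mean of rating:
customer
Quinn    4.00
Sara     3.25
Wes      2.50
Name: rating, dtype: float64
Taking the value at index 'Sara' gives 3.25.

3.25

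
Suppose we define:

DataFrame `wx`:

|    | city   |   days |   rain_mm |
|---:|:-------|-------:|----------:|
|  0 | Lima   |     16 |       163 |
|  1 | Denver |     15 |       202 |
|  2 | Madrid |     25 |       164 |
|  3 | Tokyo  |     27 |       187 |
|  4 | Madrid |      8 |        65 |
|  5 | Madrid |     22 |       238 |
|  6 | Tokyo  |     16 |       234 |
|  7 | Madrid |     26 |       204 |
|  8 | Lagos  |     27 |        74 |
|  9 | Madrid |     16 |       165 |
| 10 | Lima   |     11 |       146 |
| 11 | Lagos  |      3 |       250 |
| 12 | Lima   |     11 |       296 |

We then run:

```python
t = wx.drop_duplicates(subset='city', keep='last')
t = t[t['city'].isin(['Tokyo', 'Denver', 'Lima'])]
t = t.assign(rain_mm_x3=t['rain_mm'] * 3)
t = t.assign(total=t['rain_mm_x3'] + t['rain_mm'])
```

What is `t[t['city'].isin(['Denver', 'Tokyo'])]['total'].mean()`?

drop duplicate city (keep=last):
      city  days  rain_mm
1   Denver    15      202
6    Tokyo    16      234
9   Madrid    16      165
11   Lagos     3      250
12    Lima    11      296
filter rows where city in ['Tokyo', 'Denver', 'Lima']:
      city  days  rain_mm
1   Denver    15      202
6    Tokyo    16      234
12    Lima    11      296
add column rain_mm_x3 = t['rain_mm'] * 3:
      city  days  rain_mm  rain_mm_x3
1   Denver    15      202         606
6    Tokyo    16      234         702
12    Lima    11      296         888
add column total = t['rain_mm_x3'] + t['rain_mm']:
      city  days  rain_mm  rain_mm_x3  total
1   Denver    15      202         606    808
6    Tokyo    16      234         702    936
12    Lima    11      296         888   1184
filter rows where city in ['Denver', 'Tokyo']:
     city  days  rain_mm  rain_mm_x3  total
1  Denver    15      202         606    808
6   Tokyo    16      234         702    936
Finally, mean of column 'total' = 872.0.

872.0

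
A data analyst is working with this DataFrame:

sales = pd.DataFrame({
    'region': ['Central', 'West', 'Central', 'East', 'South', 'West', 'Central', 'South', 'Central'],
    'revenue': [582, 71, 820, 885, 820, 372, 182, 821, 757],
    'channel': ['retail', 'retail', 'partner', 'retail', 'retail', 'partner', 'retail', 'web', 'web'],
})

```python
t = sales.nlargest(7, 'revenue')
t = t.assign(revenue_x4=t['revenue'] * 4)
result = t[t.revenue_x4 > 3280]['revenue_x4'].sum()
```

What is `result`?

take 7 rows with largest revenue:
    region  revenue  channel
3     East      885   retail
7    South      821      web
2  Central      820  partner
4    South      820   retail
8  Central      757      web
0  Central      582   retail
5     West      372  partner
add column revenue_x4 = t['revenue'] * 4:
    region  revenue  channel  revenue_x4
3     East      885   retail        3540
7    South      821      web        3284
2  Central      820  partner        3280
4    South      820   retail        3280
8  Central      757      web        3028
0  Central      582   retail        2328
5     West      372  partner        1488
filter rows where revenue_x4 > 3280:
  region  revenue channel  revenue_x4
3   East      885  retail        3540
7  South      821     web        3284

6824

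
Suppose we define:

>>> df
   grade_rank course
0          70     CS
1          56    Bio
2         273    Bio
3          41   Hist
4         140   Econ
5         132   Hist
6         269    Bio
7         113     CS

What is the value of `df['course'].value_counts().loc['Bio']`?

3

value_counts of course:
course
Bio     3
CS      2
Hist    2
Econ    1
Name: count, dtype: int64
Hence 3.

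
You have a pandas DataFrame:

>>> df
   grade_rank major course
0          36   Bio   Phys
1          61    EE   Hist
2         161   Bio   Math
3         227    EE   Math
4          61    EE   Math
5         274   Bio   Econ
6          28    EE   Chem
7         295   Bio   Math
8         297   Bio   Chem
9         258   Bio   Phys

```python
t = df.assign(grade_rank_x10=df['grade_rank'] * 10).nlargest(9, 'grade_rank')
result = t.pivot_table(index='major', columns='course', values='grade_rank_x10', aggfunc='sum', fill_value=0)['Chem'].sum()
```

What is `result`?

2970

add column grade_rank_x10 = df['grade_rank'] * 10:
   grade_rank major course  grade_rank_x10
0          36   Bio   Phys             360
1          61    EE   Hist             610
2         161   Bio   Math            1610
3         227    EE   Math            2270
4          61    EE   Math             610
5         274   Bio   Econ            2740
6          28    EE   Chem             280
7         295   Bio   Math            2950
8         297   Bio   Chem            2970
9         258   Bio   Phys            2580
take 9 rows with largest grade_rank:
   grade_rank major course  grade_rank_x10
8         297   Bio   Chem            2970
7         295   Bio   Math            2950
5         274   Bio   Econ            2740
9         258   Bio   Phys            2580
3         227    EE   Math            2270
2         161   Bio   Math            1610
1          61    EE   Hist             610
4          61    EE   Math             610
0          36   Bio   Phys             360
pivot: rows=major, cols=course, sum(grade_rank_x10):
course  Chem  Econ  Hist  Math  Phys
major                               
Bio     2970  2740     0  4560  2940
EE         0     0   610  2880     0
sum of column 'Chem' → 2970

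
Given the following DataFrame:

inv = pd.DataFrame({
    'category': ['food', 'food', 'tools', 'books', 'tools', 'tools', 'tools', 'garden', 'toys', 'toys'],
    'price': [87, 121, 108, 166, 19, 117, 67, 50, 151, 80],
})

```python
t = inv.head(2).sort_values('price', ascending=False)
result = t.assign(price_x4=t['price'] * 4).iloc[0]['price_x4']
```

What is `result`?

take first 2 rows:
  category  price
0     food     87
1     food    121
sort by price descending:
  category  price
1     food    121
0     food     87
add column price_x4 = t['price'] * 4:
  category  price  price_x4
1     food    121       484
0     food     87       348
Hence 484.

484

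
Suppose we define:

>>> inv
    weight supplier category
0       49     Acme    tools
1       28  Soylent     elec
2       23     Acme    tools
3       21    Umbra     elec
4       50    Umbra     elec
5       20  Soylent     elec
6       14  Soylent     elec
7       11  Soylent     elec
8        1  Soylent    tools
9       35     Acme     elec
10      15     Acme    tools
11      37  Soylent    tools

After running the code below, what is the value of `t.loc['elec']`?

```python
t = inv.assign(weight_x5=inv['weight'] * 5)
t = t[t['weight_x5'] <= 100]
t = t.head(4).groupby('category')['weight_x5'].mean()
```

75.0

add column weight_x5 = inv['weight'] * 5:
    weight supplier category  weight_x5
0       49     Acme    tools        245
1       28  Soylent     elec        140
2       23     Acme    tools        115
3       21    Umbra     elec        105
4       50    Umbra     elec        250
5       20  Soylent     elec        100
6       14  Soylent     elec         70
7       11  Soylent     elec         55
8        1  Soylent    tools          5
9       35     Acme     elec        175
10      15     Acme    tools         75
11      37  Soylent    tools        185
filter rows where weight_x5 <= 100:
    weight supplier category  weight_x5
5       20  Soylent     elec        100
6       14  Soylent     elec         70
7       11  Soylent     elec         55
8        1  Soylent    tools          5
10      15     Acme    tools         75
take first 4 rows:
   weight supplier category  weight_x5
5      20  Soylent     elec        100
6      14  Soylent     elec         70
7      11  Soylent     elec         55
8       1  Soylent    tools          5
group by category, mean of weight_x5:
category
elec     75.0
tools     5.0
Name: weight_x5, dtype: float64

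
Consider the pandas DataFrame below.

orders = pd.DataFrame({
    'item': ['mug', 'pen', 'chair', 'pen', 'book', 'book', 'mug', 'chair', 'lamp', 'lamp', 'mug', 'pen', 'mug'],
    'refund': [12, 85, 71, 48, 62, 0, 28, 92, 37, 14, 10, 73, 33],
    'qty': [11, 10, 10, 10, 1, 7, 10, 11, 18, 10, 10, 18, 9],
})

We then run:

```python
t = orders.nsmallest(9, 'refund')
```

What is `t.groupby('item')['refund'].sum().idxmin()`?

take 9 rows with smallest refund:
    item  refund  qty
5   book       0    7
10   mug      10   10
0    mug      12   11
9   lamp      14   10
6    mug      28   10
12   mug      33    9
8   lamp      37   18
3    pen      48   10
4   book      62    1
group by item, sum of refund:
item
book    62
lamp    51
mug     83
pen     48
Name: refund, dtype: int64
The label with the smallest value is pen.

pen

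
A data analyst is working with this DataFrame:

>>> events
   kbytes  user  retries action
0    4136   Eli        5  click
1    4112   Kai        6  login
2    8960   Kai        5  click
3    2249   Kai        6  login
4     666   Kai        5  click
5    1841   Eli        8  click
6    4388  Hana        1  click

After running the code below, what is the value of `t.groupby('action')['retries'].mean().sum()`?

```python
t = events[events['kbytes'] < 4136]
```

filter rows where kbytes < 4136:
   kbytes user  retries action
1    4112  Kai        6  login
3    2249  Kai        6  login
4     666  Kai        5  click
5    1841  Eli        8  click
group by action, mean of retries:
action
click    6.5
login    6.0
Name: retries, dtype: float64

12.5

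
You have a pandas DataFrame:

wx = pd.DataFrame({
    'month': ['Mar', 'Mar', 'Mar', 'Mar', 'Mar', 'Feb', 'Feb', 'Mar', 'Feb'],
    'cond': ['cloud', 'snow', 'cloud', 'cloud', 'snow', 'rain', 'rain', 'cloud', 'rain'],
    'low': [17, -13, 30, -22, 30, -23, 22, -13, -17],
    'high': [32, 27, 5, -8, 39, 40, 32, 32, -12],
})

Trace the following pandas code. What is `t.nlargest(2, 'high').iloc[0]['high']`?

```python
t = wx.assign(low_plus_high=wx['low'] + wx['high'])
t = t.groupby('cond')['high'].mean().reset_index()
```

33.0

add column low_plus_high = wx['low'] + wx['high']:
  month   cond  low  high  low_plus_high
0   Mar  cloud   17    32             49
1   Mar   snow  -13    27             14
2   Mar  cloud   30     5             35
3   Mar  cloud  -22    -8            -30
4   Mar   snow   30    39             69
5   Feb   rain  -23    40             17
6   Feb   rain   22    32             54
7   Mar  cloud  -13    32             19
8   Feb   rain  -17   -12            -29
group by cond, mean of high:
cond
cloud    15.25
rain     20.00
snow     33.00
Name: high, dtype: float64
reset_index():
    cond   high
0  cloud  15.25
1   rain  20.00
2   snow  33.00
take 2 rows with largest high:
   cond  high
2  snow  33.0
1  rain  20.0
value at position 0, column 'high' → 33.0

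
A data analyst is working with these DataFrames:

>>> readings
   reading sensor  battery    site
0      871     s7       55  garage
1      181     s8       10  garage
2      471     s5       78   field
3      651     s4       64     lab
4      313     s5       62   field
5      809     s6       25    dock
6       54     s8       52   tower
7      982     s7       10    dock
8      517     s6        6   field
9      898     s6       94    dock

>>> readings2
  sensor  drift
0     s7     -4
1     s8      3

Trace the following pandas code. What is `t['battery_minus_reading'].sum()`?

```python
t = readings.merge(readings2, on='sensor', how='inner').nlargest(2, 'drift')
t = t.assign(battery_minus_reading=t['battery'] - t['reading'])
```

-173

merge on 'sensor' (how='inner') → 4 rows:
   reading sensor  battery    site  drift
0      871     s7       55  garage     -4
1      181     s8       10  garage      3
2       54     s8       52   tower      3
3      982     s7       10    dock     -4
take 2 rows with largest drift:
   reading sensor  battery    site  drift
1      181     s8       10  garage      3
2       54     s8       52   tower      3
add column battery_minus_reading = t['battery'] - t['reading']:
   reading sensor  battery    site  drift  battery_minus_reading
1      181     s8       10  garage      3                   -171
2       54     s8       52   tower      3                     -2
Then the sum of column 'battery_minus_reading': -173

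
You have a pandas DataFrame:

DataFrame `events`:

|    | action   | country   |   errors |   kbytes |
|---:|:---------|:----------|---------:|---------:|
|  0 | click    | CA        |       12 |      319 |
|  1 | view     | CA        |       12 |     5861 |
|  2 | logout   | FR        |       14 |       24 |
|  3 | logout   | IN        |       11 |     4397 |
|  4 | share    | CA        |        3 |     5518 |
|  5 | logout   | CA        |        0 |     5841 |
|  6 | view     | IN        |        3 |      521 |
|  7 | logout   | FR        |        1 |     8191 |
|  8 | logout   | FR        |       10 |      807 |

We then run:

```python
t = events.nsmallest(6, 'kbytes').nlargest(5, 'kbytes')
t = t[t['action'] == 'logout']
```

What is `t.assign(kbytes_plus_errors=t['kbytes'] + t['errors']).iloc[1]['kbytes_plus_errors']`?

817

take 6 rows with smallest kbytes:
   action country  errors  kbytes
2  logout      FR      14      24
0   click      CA      12     319
6    view      IN       3     521
8  logout      FR      10     807
3  logout      IN      11    4397
4   share      CA       3    5518
take 5 rows with largest kbytes:
   action country  errors  kbytes
4   share      CA       3    5518
3  logout      IN      11    4397
8  logout      FR      10     807
6    view      IN       3     521
0   click      CA      12     319
filter rows where action == 'logout':
   action country  errors  kbytes
3  logout      IN      11    4397
8  logout      FR      10     807
add column kbytes_plus_errors = t['kbytes'] + t['errors']:
   action country  errors  kbytes  kbytes_plus_errors
3  logout      IN      11    4397                4408
8  logout      FR      10     807                 817
Reading off the value at position 1, column 'kbytes_plus_errors', we get 817.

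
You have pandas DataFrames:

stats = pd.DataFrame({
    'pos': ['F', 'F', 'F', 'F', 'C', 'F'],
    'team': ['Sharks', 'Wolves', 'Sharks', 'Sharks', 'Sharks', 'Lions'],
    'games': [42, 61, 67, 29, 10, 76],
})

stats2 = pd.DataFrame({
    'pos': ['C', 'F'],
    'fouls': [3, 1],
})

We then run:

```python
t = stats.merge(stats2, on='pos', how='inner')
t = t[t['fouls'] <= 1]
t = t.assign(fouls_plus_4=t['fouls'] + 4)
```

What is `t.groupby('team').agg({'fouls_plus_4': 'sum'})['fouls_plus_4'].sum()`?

25

merge on 'pos' (how='inner') → 6 rows:
  pos    team  games  fouls
0   F  Sharks     42      1
1   F  Wolves     61      1
2   F  Sharks     67      1
3   F  Sharks     29      1
4   C  Sharks     10      3
5   F   Lions     76      1
filter rows where fouls <= 1:
  pos    team  games  fouls
0   F  Sharks     42      1
1   F  Wolves     61      1
2   F  Sharks     67      1
3   F  Sharks     29      1
5   F   Lions     76      1
add column fouls_plus_4 = t['fouls'] + 4:
  pos    team  games  fouls  fouls_plus_4
0   F  Sharks     42      1             5
1   F  Wolves     61      1             5
2   F  Sharks     67      1             5
3   F  Sharks     29      1             5
5   F   Lions     76      1             5
group by team, sum of fouls_plus_4:
        fouls_plus_4
team                
Lions              5
Sharks            15
Wolves             5
Then the sum of column 'fouls_plus_4': 25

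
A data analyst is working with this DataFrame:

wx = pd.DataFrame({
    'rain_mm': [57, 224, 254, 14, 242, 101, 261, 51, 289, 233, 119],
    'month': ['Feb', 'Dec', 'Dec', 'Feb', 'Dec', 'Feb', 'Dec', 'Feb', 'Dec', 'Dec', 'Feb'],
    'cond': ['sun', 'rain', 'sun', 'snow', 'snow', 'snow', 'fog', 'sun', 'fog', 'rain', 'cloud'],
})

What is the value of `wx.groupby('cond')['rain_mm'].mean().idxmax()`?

group by cond, mean of rain_mm:
cond
cloud    119.000000
fog      275.000000
rain     228.500000
snow     119.000000
sun      120.666667
Name: rain_mm, dtype: float64
Taking the label with the largest value gives fog.

fog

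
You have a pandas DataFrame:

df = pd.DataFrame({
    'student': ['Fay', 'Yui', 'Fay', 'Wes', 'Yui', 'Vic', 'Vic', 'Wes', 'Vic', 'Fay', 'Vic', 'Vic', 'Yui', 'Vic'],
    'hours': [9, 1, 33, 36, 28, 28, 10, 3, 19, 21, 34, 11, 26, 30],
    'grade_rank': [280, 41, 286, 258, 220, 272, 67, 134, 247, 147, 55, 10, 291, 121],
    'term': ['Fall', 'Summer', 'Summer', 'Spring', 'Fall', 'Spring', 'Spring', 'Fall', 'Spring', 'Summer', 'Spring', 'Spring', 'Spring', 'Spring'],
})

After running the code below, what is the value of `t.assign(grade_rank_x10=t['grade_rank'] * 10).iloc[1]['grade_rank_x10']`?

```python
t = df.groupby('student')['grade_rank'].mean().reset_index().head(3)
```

group by student, mean of grade_rank:
student
Fay    237.666667
Vic    128.666667
Wes    196.000000
Yui    184.000000
Name: grade_rank, dtype: float64
reset_index():
  student  grade_rank
0     Fay  237.666667
1     Vic  128.666667
2     Wes  196.000000
3     Yui  184.000000
take first 3 rows:
  student  grade_rank
0     Fay  237.666667
1     Vic  128.666667
2     Wes  196.000000
add column grade_rank_x10 = t['grade_rank'] * 10:
  student  grade_rank  grade_rank_x10
0     Fay  237.666667     2376.666667
1     Vic  128.666667     1286.666667
2     Wes  196.000000     1960.000000
So iloc[1]['grade_rank_x10'] = 1286.66666667.

1286.66666667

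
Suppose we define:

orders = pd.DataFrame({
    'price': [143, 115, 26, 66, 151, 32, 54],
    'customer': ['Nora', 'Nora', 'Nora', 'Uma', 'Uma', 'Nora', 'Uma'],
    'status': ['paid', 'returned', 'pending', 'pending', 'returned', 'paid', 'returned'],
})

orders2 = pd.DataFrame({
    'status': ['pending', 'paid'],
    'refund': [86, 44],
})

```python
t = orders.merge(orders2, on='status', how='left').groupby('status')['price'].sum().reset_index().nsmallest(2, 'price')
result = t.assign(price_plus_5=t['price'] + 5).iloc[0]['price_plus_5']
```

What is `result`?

merge on 'status' (how='left') → 7 rows:
   price customer    status  refund
0    143     Nora      paid    44.0
1    115     Nora  returned     NaN
2     26     Nora   pending    86.0
3     66      Uma   pending    86.0
4    151      Uma  returned     NaN
5     32     Nora      paid    44.0
6     54      Uma  returned     NaN
group by status, sum of price:
status
paid        175
pending      92
returned    320
Name: price, dtype: int64
reset_index():
     status  price
0      paid    175
1   pending     92
2  returned    320
take 2 rows with smallest price:
    status  price
1  pending     92
0     paid    175
add column price_plus_5 = t['price'] + 5:
    status  price  price_plus_5
1  pending     92            97
0     paid    175           180

97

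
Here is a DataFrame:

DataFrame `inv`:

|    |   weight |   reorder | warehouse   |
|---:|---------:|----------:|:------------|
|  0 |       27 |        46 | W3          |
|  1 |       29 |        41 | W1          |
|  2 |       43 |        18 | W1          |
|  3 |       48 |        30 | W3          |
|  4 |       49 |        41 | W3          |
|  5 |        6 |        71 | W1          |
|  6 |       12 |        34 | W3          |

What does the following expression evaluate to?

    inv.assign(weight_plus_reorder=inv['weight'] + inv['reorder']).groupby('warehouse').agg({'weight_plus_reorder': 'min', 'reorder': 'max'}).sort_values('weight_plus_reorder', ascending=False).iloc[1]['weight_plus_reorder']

add column weight_plus_reorder = inv['weight'] + inv['reorder']:
   weight  reorder warehouse  weight_plus_reorder
0      27       46        W3                   73
1      29       41        W1                   70
2      43       18        W1                   61
3      48       30        W3                   78
4      49       41        W3                   90
5       6       71        W1                   77
6      12       34        W3                   46
group by warehouse: min(weight_plus_reorder), max(reorder):
           weight_plus_reorder  reorder
warehouse                              
W1                          61       71
W3                          46       46
sort by weight_plus_reorder descending:
           weight_plus_reorder  reorder
warehouse                              
W1                          61       71
W3                          46       46
Reading off the value at position 1, column 'weight_plus_reorder', we get 46.

46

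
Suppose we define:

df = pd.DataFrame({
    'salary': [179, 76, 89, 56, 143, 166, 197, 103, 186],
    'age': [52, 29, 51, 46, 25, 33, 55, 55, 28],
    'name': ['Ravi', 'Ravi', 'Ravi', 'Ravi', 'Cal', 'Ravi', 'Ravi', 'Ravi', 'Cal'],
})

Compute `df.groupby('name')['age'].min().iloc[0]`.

25

group by name, min of age:
name
Cal     25
Ravi    29
Name: age, dtype: int64
Hence 25.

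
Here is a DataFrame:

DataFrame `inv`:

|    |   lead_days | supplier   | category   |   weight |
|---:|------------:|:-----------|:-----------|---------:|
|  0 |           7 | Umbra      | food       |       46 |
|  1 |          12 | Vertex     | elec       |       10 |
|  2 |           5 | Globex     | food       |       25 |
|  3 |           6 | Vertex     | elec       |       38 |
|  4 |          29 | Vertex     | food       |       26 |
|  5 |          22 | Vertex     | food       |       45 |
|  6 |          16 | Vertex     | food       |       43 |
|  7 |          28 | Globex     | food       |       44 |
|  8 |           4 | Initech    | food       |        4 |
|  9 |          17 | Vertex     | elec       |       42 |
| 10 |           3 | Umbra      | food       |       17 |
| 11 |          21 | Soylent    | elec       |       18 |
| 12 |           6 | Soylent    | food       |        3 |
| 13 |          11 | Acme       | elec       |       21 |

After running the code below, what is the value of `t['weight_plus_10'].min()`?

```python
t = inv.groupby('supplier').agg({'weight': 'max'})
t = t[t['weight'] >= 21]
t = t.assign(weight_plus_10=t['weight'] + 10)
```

31

group by supplier, max of weight:
          weight
supplier        
Acme          21
Globex        44
Initech        4
Soylent       18
Umbra         46
Vertex        45
filter rows where weight >= 21:
          weight
supplier        
Acme          21
Globex        44
Umbra         46
Vertex        45
add column weight_plus_10 = t['weight'] + 10:
          weight  weight_plus_10
supplier                        
Acme          21              31
Globex        44              54
Umbra         46              56
Vertex        45              55
So min() = 31.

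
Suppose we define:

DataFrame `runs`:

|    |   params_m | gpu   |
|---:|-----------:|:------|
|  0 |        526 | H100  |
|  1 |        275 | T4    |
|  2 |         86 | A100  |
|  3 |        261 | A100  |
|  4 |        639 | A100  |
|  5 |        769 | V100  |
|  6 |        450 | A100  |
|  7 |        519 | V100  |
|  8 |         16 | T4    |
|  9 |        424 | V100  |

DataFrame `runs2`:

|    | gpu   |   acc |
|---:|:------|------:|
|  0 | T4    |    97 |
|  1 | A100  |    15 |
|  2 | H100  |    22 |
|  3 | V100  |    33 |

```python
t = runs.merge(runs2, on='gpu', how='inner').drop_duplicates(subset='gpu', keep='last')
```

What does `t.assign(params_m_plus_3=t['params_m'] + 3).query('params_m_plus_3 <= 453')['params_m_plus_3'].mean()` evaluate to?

merge on 'gpu' (how='inner') → 10 rows:
   params_m   gpu  acc
0       526  H100   22
1       275    T4   97
2        86  A100   15
3       261  A100   15
4       639  A100   15
5       769  V100   33
6       450  A100   15
7       519  V100   33
8        16    T4   97
9       424  V100   33
drop duplicate gpu (keep=last):
   params_m   gpu  acc
0       526  H100   22
6       450  A100   15
8        16    T4   97
9       424  V100   33
add column params_m_plus_3 = t['params_m'] + 3:
   params_m   gpu  acc  params_m_plus_3
0       526  H100   22              529
6       450  A100   15              453
8        16    T4   97               19
9       424  V100   33              427
filter rows where params_m_plus_3 <= 453:
   params_m   gpu  acc  params_m_plus_3
6       450  A100   15              453
8        16    T4   97               19
9       424  V100   33              427
So mean() = 299.666666667.

299.666666667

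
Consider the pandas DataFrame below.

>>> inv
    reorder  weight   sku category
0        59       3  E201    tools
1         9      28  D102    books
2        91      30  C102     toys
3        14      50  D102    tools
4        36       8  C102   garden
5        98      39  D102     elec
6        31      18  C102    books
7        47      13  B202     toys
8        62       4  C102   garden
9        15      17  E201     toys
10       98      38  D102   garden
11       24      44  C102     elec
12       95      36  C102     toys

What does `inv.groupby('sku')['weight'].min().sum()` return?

group by sku, min of weight:
sku
B202    13
C102     4
D102    28
E201     3
Name: weight, dtype: int64
Then the sum of the resulting series: 48

48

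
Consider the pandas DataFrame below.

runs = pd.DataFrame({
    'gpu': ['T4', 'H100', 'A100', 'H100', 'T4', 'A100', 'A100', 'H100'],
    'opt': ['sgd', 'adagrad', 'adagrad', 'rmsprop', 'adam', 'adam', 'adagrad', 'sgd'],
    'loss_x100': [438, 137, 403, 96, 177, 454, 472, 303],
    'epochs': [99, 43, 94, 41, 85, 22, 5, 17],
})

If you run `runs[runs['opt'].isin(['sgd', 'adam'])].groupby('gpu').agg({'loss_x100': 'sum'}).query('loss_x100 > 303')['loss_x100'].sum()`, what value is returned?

1069

filter rows where opt in ['sgd', 'adam']:
    gpu   opt  loss_x100  epochs
0    T4   sgd        438      99
4    T4  adam        177      85
5  A100  adam        454      22
7  H100   sgd        303      17
group by gpu, sum of loss_x100:
      loss_x100
gpu            
A100        454
H100        303
T4          615
filter rows where loss_x100 > 303:
      loss_x100
gpu            
A100        454
T4          615
sum of column 'loss_x100' → 1069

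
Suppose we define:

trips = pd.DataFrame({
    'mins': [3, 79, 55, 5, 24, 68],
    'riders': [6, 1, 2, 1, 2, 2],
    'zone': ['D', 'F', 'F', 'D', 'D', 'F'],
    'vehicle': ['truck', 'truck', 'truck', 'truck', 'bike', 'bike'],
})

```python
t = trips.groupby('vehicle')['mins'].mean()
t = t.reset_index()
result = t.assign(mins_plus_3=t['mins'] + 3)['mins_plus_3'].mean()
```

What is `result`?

group by vehicle, mean of mins:
vehicle
bike     46.0
truck    35.5
Name: mins, dtype: float64
reset_index():
  vehicle  mins
0    bike  46.0
1   truck  35.5
add column mins_plus_3 = t['mins'] + 3:
  vehicle  mins  mins_plus_3
0    bike  46.0         49.0
1   truck  35.5         38.5
Then the mean of column 'mins_plus_3': 43.75

43.75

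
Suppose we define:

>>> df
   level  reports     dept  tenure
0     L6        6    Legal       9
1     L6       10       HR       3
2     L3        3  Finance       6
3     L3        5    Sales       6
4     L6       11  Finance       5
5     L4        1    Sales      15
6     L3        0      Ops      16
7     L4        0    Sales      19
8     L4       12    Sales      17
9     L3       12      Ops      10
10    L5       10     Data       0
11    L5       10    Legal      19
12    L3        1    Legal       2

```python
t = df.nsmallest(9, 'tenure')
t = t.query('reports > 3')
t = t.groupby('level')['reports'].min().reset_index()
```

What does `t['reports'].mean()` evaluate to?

take 9 rows with smallest tenure:
   level  reports     dept  tenure
10    L5       10     Data       0
12    L3        1    Legal       2
1     L6       10       HR       3
4     L6       11  Finance       5
2     L3        3  Finance       6
3     L3        5    Sales       6
0     L6        6    Legal       9
9     L3       12      Ops      10
5     L4        1    Sales      15
filter rows where reports > 3:
   level  reports     dept  tenure
10    L5       10     Data       0
1     L6       10       HR       3
4     L6       11  Finance       5
3     L3        5    Sales       6
0     L6        6    Legal       9
9     L3       12      Ops      10
group by level, min of reports:
level
L3     5
L5    10
L6     6
Name: reports, dtype: int64
reset_index():
  level  reports
0    L3        5
1    L5       10
2    L6        6

7.0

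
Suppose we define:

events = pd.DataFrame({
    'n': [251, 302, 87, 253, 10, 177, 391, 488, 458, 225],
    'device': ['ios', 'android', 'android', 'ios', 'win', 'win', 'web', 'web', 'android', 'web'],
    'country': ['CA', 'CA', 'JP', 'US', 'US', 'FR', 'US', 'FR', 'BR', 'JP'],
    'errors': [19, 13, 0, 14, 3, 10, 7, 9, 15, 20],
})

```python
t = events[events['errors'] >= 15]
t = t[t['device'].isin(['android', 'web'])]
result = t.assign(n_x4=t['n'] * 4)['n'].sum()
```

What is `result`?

filter rows where errors >= 15:
     n   device country  errors
0  251      ios      CA      19
8  458  android      BR      15
9  225      web      JP      20
filter rows where device in ['android', 'web']:
     n   device country  errors
8  458  android      BR      15
9  225      web      JP      20
add column n_x4 = t['n'] * 4:
     n   device country  errors  n_x4
8  458  android      BR      15  1832
9  225      web      JP      20   900
sum of column 'n' → 683

683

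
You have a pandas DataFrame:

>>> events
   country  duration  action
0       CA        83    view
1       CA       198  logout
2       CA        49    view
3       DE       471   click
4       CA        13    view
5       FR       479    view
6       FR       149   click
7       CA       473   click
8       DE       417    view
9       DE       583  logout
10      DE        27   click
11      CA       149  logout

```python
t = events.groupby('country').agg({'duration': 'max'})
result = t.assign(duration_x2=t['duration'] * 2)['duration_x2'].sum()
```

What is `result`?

3070

group by country, max of duration:
         duration
country          
CA            473
DE            583
FR            479
add column duration_x2 = t['duration'] * 2:
         duration  duration_x2
country                       
CA            473          946
DE            583         1166
FR            479          958
Reading off the sum of column 'duration_x2', we get 3070.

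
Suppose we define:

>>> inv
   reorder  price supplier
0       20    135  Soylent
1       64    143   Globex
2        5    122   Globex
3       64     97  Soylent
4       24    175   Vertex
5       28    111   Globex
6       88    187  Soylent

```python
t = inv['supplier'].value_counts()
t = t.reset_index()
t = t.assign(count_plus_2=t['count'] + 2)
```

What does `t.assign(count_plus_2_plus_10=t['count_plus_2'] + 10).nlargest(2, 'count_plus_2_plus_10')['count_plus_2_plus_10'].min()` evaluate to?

15

value_counts of supplier:
supplier
Soylent    3
Globex     3
Vertex     1
Name: count, dtype: int64
reset_index():
  supplier  count
0  Soylent      3
1   Globex      3
2   Vertex      1
add column count_plus_2 = t['count'] + 2:
  supplier  count  count_plus_2
0  Soylent      3             5
1   Globex      3             5
2   Vertex      1             3
add column count_plus_2_plus_10 = t['count_plus_2'] + 10:
  supplier  count  count_plus_2  count_plus_2_plus_10
0  Soylent      3             5                    15
1   Globex      3             5                    15
2   Vertex      1             3                    13
take 2 rows with largest count_plus_2_plus_10:
  supplier  count  count_plus_2  count_plus_2_plus_10
0  Soylent      3             5                    15
1   Globex      3             5                    15
Then the min of column 'count_plus_2_plus_10': 15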